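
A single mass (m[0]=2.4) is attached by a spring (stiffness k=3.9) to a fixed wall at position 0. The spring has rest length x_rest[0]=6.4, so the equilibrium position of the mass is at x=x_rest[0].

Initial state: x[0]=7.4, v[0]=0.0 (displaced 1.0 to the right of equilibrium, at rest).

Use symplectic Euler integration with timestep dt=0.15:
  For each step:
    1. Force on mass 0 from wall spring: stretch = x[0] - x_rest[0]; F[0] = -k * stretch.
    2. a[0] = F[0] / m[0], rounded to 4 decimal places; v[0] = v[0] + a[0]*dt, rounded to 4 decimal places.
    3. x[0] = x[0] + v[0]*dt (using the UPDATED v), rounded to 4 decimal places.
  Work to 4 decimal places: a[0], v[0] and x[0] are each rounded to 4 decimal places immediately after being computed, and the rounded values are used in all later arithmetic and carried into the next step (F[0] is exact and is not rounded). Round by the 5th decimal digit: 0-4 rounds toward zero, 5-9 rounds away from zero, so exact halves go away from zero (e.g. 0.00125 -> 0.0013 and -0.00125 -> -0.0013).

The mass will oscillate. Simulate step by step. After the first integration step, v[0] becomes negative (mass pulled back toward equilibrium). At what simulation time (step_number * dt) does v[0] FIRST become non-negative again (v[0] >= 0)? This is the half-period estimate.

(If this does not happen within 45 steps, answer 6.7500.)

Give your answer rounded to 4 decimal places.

Answer: 2.5500

Derivation:
Step 0: x=[7.4000] v=[0.0000]
Step 1: x=[7.3634] v=[-0.2438]
Step 2: x=[7.2916] v=[-0.4786]
Step 3: x=[7.1872] v=[-0.6959]
Step 4: x=[7.0540] v=[-0.8878]
Step 5: x=[6.8969] v=[-1.0472]
Step 6: x=[6.7217] v=[-1.1683]
Step 7: x=[6.5347] v=[-1.2467]
Step 8: x=[6.3428] v=[-1.2795]
Step 9: x=[6.1530] v=[-1.2656]
Step 10: x=[5.9722] v=[-1.2054]
Step 11: x=[5.8070] v=[-1.1011]
Step 12: x=[5.6635] v=[-0.9566]
Step 13: x=[5.5469] v=[-0.7771]
Step 14: x=[5.4615] v=[-0.5692]
Step 15: x=[5.4104] v=[-0.3404]
Step 16: x=[5.3955] v=[-0.0992]
Step 17: x=[5.4173] v=[0.1456]
First v>=0 after going negative at step 17, time=2.5500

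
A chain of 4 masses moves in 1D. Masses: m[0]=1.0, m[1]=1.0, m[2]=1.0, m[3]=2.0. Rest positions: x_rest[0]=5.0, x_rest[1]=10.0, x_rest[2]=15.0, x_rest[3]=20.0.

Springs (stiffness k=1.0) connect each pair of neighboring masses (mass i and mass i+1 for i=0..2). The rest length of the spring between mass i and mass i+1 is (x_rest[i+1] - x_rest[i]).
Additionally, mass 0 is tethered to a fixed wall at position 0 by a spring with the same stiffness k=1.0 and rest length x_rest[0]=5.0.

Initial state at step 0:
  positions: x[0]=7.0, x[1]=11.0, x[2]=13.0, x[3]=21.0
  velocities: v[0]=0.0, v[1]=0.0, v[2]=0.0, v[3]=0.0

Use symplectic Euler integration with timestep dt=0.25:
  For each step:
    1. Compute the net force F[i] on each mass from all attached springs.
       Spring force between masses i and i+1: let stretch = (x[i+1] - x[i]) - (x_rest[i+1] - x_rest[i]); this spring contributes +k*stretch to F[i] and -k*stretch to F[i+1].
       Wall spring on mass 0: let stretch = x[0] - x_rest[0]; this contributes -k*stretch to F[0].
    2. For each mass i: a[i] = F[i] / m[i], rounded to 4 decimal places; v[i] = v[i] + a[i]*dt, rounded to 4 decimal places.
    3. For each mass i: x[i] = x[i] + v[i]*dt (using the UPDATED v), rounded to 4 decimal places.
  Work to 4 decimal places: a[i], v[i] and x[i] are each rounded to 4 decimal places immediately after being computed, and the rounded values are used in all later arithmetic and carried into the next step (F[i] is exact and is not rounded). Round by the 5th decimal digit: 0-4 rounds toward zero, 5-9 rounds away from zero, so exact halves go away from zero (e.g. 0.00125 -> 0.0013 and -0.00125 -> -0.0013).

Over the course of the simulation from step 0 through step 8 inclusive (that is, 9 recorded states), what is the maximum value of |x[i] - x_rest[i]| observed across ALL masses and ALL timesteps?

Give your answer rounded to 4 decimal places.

Answer: 2.7345

Derivation:
Step 0: x=[7.0000 11.0000 13.0000 21.0000] v=[0.0000 0.0000 0.0000 0.0000]
Step 1: x=[6.8125 10.8750 13.3750 20.9063] v=[-0.7500 -0.5000 1.5000 -0.3750]
Step 2: x=[6.4531 10.6524 14.0645 20.7335] v=[-1.4375 -0.8906 2.7578 -0.6914]
Step 3: x=[5.9529 10.3806 14.9575 20.5085] v=[-2.0010 -1.0874 3.5720 -0.9000]
Step 4: x=[5.3573 10.1181 15.9114 20.2663] v=[-2.3823 -1.0501 3.8155 -0.9689]
Step 5: x=[4.7245 9.9201 16.7754 20.0442] v=[-2.5314 -0.7920 3.4559 -0.8883]
Step 6: x=[4.1211 9.8258 17.4152 19.8762] v=[-2.4136 -0.3771 2.5593 -0.6719]
Step 7: x=[3.6167 9.8493 17.7345 19.7876] v=[-2.0177 0.0941 1.2772 -0.3545]
Step 8: x=[3.2758 9.9761 17.6893 19.7911] v=[-1.3637 0.5073 -0.1808 0.0139]
Max displacement = 2.7345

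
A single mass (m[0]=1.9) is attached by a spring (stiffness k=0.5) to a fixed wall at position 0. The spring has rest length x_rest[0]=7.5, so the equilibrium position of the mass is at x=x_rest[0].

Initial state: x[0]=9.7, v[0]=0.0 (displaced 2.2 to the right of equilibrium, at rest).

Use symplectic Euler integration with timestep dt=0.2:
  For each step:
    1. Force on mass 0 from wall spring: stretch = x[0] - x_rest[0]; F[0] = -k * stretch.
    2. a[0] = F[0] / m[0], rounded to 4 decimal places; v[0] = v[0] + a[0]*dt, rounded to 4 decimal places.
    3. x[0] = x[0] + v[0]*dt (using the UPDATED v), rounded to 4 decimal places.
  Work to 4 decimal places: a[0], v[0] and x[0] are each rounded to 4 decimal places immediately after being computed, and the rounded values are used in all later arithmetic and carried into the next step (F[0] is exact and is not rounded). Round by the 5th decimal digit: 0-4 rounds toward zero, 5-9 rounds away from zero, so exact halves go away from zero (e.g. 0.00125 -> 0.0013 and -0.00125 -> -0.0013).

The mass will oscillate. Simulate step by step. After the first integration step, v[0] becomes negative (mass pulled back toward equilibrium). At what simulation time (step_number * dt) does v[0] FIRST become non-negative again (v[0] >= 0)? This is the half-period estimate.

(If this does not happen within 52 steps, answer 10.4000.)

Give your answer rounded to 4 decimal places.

Step 0: x=[9.7000] v=[0.0000]
Step 1: x=[9.6768] v=[-0.1158]
Step 2: x=[9.6307] v=[-0.2304]
Step 3: x=[9.5622] v=[-0.3425]
Step 4: x=[9.4720] v=[-0.4510]
Step 5: x=[9.3610] v=[-0.5548]
Step 6: x=[9.2305] v=[-0.6527]
Step 7: x=[9.0817] v=[-0.7438]
Step 8: x=[8.9163] v=[-0.8270]
Step 9: x=[8.7360] v=[-0.9015]
Step 10: x=[8.5427] v=[-0.9666]
Step 11: x=[8.3384] v=[-1.0215]
Step 12: x=[8.1253] v=[-1.0656]
Step 13: x=[7.9056] v=[-1.0985]
Step 14: x=[7.6816] v=[-1.1198]
Step 15: x=[7.4557] v=[-1.1294]
Step 16: x=[7.2303] v=[-1.1271]
Step 17: x=[7.0077] v=[-1.1129]
Step 18: x=[6.7903] v=[-1.0870]
Step 19: x=[6.5804] v=[-1.0496]
Step 20: x=[6.3802] v=[-1.0012]
Step 21: x=[6.1917] v=[-0.9423]
Step 22: x=[6.0170] v=[-0.8734]
Step 23: x=[5.8579] v=[-0.7953]
Step 24: x=[5.7161] v=[-0.7089]
Step 25: x=[5.5931] v=[-0.6150]
Step 26: x=[5.4902] v=[-0.5146]
Step 27: x=[5.4084] v=[-0.4088]
Step 28: x=[5.3487] v=[-0.2987]
Step 29: x=[5.3116] v=[-0.1855]
Step 30: x=[5.2975] v=[-0.0703]
Step 31: x=[5.3066] v=[0.0456]
First v>=0 after going negative at step 31, time=6.2000

Answer: 6.2000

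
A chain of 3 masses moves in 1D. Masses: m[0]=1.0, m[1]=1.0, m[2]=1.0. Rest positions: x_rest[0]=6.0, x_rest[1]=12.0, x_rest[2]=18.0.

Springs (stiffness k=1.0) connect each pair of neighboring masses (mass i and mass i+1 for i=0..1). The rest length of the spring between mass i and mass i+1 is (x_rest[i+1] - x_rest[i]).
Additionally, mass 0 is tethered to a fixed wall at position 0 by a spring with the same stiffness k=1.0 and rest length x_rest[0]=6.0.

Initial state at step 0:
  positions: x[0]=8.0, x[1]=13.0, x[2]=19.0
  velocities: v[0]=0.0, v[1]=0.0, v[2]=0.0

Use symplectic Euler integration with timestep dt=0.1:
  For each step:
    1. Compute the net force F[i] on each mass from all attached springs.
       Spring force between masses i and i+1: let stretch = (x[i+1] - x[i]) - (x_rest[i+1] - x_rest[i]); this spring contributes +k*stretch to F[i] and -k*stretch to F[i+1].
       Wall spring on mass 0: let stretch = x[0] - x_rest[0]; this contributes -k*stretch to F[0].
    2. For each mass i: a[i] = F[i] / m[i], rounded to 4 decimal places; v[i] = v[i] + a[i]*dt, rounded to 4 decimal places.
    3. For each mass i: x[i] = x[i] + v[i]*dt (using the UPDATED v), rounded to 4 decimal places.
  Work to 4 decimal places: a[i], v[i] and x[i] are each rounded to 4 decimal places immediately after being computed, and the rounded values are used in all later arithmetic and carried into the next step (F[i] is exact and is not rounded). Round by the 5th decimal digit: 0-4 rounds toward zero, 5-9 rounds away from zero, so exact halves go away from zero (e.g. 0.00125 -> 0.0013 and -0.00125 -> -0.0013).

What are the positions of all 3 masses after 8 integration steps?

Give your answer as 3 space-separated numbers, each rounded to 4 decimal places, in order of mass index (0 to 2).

Answer: 7.0586 13.2631 19.0185

Derivation:
Step 0: x=[8.0000 13.0000 19.0000] v=[0.0000 0.0000 0.0000]
Step 1: x=[7.9700 13.0100 19.0000] v=[-0.3000 0.1000 0.0000]
Step 2: x=[7.9107 13.0295 19.0001] v=[-0.5930 0.1950 0.0010]
Step 3: x=[7.8235 13.0575 19.0005] v=[-0.8722 0.2802 0.0039]
Step 4: x=[7.7104 13.0926 19.0015] v=[-1.1312 0.3511 0.0096]
Step 5: x=[7.5740 13.1330 19.0034] v=[-1.3640 0.4038 0.0187]
Step 6: x=[7.4175 13.1765 19.0066] v=[-1.5655 0.4349 0.0317]
Step 7: x=[7.2444 13.2207 19.0115] v=[-1.7314 0.4420 0.0487]
Step 8: x=[7.0586 13.2631 19.0185] v=[-1.8582 0.4235 0.0696]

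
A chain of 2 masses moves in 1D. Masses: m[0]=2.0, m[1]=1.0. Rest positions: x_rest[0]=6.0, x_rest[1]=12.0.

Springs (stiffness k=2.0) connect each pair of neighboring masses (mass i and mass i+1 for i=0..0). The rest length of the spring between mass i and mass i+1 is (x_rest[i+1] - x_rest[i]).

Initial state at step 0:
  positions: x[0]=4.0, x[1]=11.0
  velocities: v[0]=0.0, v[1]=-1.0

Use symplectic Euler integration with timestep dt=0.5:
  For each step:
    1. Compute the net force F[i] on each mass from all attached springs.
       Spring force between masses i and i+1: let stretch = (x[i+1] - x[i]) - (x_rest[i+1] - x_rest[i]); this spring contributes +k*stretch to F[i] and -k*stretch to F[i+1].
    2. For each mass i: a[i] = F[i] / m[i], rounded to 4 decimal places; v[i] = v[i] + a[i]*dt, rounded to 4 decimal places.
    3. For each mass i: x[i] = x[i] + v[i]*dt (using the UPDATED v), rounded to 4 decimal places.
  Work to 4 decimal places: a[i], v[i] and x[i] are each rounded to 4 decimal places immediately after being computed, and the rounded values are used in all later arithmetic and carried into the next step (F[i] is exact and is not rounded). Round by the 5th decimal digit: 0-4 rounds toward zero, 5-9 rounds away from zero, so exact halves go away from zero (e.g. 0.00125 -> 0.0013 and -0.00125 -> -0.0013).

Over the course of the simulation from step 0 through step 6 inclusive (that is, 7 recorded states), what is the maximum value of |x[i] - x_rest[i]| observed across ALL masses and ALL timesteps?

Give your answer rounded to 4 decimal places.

Step 0: x=[4.0000 11.0000] v=[0.0000 -1.0000]
Step 1: x=[4.2500 10.0000] v=[0.5000 -2.0000]
Step 2: x=[4.4375 9.1250] v=[0.3750 -1.7500]
Step 3: x=[4.2969 8.9063] v=[-0.2813 -0.4375]
Step 4: x=[3.8086 9.3829] v=[-0.9766 0.9531]
Step 5: x=[3.2139 10.0723] v=[-1.1895 1.3788]
Step 6: x=[2.8338 10.3325] v=[-0.7603 0.5204]
Max displacement = 3.1662

Answer: 3.1662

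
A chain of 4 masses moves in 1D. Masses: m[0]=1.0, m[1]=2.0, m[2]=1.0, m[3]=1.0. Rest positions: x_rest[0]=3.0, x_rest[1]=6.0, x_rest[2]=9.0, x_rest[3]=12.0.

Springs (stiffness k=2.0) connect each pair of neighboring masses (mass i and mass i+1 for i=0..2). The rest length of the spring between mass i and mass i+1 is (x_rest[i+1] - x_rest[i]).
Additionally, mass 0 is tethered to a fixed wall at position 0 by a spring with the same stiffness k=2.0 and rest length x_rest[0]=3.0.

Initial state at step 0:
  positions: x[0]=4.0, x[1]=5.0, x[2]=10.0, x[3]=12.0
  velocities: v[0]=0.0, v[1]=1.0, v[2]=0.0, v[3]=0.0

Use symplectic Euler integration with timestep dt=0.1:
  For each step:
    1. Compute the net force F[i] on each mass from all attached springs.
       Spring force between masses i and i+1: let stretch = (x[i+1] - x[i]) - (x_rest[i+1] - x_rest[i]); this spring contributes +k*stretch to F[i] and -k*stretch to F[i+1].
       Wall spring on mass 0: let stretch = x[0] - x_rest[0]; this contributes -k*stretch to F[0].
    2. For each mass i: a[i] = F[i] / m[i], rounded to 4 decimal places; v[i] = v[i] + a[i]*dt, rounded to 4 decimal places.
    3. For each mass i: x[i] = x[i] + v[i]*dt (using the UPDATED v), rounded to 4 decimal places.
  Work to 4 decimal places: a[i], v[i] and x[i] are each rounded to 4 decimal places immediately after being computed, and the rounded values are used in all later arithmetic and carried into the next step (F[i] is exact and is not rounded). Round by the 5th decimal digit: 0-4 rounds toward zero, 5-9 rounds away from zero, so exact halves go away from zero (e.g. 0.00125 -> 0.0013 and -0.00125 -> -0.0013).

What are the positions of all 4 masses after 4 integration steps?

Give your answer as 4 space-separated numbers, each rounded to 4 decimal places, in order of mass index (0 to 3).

Step 0: x=[4.0000 5.0000 10.0000 12.0000] v=[0.0000 1.0000 0.0000 0.0000]
Step 1: x=[3.9400 5.1400 9.9400 12.0200] v=[-0.6000 1.4000 -0.6000 0.2000]
Step 2: x=[3.8252 5.3160 9.8256 12.0584] v=[-1.1480 1.7600 -1.1440 0.3840]
Step 3: x=[3.6637 5.5222 9.6657 12.1121] v=[-1.6149 2.0619 -1.5994 0.5374]
Step 4: x=[3.4661 5.7512 9.4718 12.1769] v=[-1.9759 2.2904 -1.9388 0.6481]

Answer: 3.4661 5.7512 9.4718 12.1769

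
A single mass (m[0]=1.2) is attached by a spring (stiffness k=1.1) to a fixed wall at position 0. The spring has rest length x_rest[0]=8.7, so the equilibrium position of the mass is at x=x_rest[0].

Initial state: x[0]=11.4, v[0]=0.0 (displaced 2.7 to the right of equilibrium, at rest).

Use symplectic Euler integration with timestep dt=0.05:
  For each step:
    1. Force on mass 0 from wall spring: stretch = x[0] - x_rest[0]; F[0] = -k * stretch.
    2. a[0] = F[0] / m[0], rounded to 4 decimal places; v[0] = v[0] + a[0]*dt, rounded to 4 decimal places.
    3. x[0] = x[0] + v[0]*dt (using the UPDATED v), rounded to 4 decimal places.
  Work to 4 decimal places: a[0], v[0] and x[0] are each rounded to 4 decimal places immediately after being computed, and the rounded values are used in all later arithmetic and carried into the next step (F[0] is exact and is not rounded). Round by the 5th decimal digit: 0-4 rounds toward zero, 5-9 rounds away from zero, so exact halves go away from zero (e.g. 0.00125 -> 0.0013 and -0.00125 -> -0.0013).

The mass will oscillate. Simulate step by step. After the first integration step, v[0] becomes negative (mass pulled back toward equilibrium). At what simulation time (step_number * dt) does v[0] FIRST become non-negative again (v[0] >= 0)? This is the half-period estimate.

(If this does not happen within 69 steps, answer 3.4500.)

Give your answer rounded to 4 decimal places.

Answer: 3.3000

Derivation:
Step 0: x=[11.4000] v=[0.0000]
Step 1: x=[11.3938] v=[-0.1238]
Step 2: x=[11.3814] v=[-0.2473]
Step 3: x=[11.3629] v=[-0.3702]
Step 4: x=[11.3383] v=[-0.4923]
Step 5: x=[11.3076] v=[-0.6132]
Step 6: x=[11.2710] v=[-0.7327]
Step 7: x=[11.2285] v=[-0.8505]
Step 8: x=[11.1802] v=[-0.9664]
Step 9: x=[11.1262] v=[-1.0801]
Step 10: x=[11.0666] v=[-1.1913]
Step 11: x=[11.0016] v=[-1.2998]
Step 12: x=[10.9313] v=[-1.4053]
Step 13: x=[10.8559] v=[-1.5076]
Step 14: x=[10.7756] v=[-1.6064]
Step 15: x=[10.6905] v=[-1.7015]
Step 16: x=[10.6009] v=[-1.7927]
Step 17: x=[10.5069] v=[-1.8798]
Step 18: x=[10.4088] v=[-1.9626]
Step 19: x=[10.3068] v=[-2.0409]
Step 20: x=[10.2011] v=[-2.1145]
Step 21: x=[10.0919] v=[-2.1833]
Step 22: x=[9.9795] v=[-2.2471]
Step 23: x=[9.8642] v=[-2.3057]
Step 24: x=[9.7462] v=[-2.3591]
Step 25: x=[9.6258] v=[-2.4071]
Step 26: x=[9.5033] v=[-2.4495]
Step 27: x=[9.3790] v=[-2.4863]
Step 28: x=[9.2531] v=[-2.5174]
Step 29: x=[9.1260] v=[-2.5428]
Step 30: x=[8.9979] v=[-2.5623]
Step 31: x=[8.8691] v=[-2.5760]
Step 32: x=[8.7399] v=[-2.5838]
Step 33: x=[8.6106] v=[-2.5856]
Step 34: x=[8.4815] v=[-2.5815]
Step 35: x=[8.3529] v=[-2.5715]
Step 36: x=[8.2251] v=[-2.5556]
Step 37: x=[8.0984] v=[-2.5338]
Step 38: x=[7.9731] v=[-2.5062]
Step 39: x=[7.8495] v=[-2.4729]
Step 40: x=[7.7278] v=[-2.4339]
Step 41: x=[7.6083] v=[-2.3893]
Step 42: x=[7.4913] v=[-2.3393]
Step 43: x=[7.3771] v=[-2.2839]
Step 44: x=[7.2659] v=[-2.2233]
Step 45: x=[7.1580] v=[-2.1576]
Step 46: x=[7.0537] v=[-2.0869]
Step 47: x=[6.9531] v=[-2.0114]
Step 48: x=[6.8565] v=[-1.9313]
Step 49: x=[6.7642] v=[-1.8468]
Step 50: x=[6.6763] v=[-1.7581]
Step 51: x=[6.5930] v=[-1.6653]
Step 52: x=[6.5146] v=[-1.5687]
Step 53: x=[6.4412] v=[-1.4685]
Step 54: x=[6.3730] v=[-1.3650]
Step 55: x=[6.3101] v=[-1.2583]
Step 56: x=[6.2527] v=[-1.1488]
Step 57: x=[6.2009] v=[-1.0366]
Step 58: x=[6.1548] v=[-0.9221]
Step 59: x=[6.1145] v=[-0.8054]
Step 60: x=[6.0802] v=[-0.6869]
Step 61: x=[6.0519] v=[-0.5668]
Step 62: x=[6.0296] v=[-0.4454]
Step 63: x=[6.0135] v=[-0.3230]
Step 64: x=[6.0035] v=[-0.1999]
Step 65: x=[5.9997] v=[-0.0763]
Step 66: x=[6.0021] v=[0.0475]
First v>=0 after going negative at step 66, time=3.3000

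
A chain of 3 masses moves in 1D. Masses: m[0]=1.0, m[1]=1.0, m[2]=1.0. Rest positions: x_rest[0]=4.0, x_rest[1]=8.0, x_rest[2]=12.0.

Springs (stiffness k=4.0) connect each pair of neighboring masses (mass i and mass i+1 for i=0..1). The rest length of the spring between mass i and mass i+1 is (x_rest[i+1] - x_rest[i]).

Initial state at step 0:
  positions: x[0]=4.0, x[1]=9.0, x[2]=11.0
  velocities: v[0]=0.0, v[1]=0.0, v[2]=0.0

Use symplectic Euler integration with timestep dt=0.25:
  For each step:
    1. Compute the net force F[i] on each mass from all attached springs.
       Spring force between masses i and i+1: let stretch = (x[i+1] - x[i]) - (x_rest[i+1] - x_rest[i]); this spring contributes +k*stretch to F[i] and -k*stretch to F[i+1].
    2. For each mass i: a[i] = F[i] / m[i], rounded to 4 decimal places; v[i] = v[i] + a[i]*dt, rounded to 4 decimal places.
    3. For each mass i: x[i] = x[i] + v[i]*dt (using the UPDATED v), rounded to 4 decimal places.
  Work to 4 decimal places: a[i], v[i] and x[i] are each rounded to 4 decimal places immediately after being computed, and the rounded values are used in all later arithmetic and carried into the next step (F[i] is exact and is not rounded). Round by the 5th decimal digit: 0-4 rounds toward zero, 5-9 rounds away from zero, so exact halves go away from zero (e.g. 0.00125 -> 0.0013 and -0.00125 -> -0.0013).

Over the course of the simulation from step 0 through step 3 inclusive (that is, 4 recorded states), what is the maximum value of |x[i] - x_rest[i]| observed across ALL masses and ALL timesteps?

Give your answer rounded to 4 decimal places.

Answer: 1.1094

Derivation:
Step 0: x=[4.0000 9.0000 11.0000] v=[0.0000 0.0000 0.0000]
Step 1: x=[4.2500 8.2500 11.5000] v=[1.0000 -3.0000 2.0000]
Step 2: x=[4.5000 7.3125 12.1875] v=[1.0000 -3.7500 2.7500]
Step 3: x=[4.4531 6.8906 12.6563] v=[-0.1875 -1.6875 1.8750]
Max displacement = 1.1094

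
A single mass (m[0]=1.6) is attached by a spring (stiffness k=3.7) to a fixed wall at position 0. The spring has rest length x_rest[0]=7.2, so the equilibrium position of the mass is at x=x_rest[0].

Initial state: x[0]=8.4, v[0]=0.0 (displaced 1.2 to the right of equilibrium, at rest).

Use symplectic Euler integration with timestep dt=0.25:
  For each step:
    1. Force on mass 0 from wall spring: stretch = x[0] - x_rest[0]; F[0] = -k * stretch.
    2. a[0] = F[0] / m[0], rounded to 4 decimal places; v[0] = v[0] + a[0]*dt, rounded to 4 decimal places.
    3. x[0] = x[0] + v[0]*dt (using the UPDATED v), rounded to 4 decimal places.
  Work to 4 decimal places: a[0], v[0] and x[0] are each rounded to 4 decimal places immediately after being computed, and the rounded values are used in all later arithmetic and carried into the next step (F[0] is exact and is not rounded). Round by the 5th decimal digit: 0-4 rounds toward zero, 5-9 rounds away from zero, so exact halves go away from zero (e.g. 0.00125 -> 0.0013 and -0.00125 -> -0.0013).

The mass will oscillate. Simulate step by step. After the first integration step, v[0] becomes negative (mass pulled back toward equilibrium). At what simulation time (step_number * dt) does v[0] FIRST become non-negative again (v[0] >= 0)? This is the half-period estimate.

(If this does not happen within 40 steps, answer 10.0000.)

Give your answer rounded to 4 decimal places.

Step 0: x=[8.4000] v=[0.0000]
Step 1: x=[8.2266] v=[-0.6938]
Step 2: x=[7.9048] v=[-1.2873]
Step 3: x=[7.4811] v=[-1.6948]
Step 4: x=[7.0168] v=[-1.8573]
Step 5: x=[6.5790] v=[-1.7514]
Step 6: x=[6.2309] v=[-1.3924]
Step 7: x=[6.0229] v=[-0.8322]
Step 8: x=[5.9850] v=[-0.1517]
Step 9: x=[6.1227] v=[0.5507]
First v>=0 after going negative at step 9, time=2.2500

Answer: 2.2500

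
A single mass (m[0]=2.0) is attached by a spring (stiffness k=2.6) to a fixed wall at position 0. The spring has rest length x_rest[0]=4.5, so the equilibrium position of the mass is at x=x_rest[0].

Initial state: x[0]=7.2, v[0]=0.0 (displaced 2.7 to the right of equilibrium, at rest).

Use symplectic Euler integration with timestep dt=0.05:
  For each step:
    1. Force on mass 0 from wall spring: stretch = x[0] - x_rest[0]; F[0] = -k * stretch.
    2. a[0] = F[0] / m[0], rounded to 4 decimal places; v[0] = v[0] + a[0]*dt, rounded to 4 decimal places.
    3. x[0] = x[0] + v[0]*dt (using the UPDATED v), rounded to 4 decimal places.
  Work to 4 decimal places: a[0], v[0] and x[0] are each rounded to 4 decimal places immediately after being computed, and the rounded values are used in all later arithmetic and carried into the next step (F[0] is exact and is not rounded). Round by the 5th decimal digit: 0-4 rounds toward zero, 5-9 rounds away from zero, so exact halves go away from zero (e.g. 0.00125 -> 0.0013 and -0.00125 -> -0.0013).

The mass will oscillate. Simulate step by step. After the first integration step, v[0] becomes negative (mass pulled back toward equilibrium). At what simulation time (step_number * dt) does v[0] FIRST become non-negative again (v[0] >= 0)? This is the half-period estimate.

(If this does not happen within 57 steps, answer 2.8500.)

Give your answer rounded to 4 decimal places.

Answer: 2.8000

Derivation:
Step 0: x=[7.2000] v=[0.0000]
Step 1: x=[7.1912] v=[-0.1755]
Step 2: x=[7.1737] v=[-0.3504]
Step 3: x=[7.1475] v=[-0.5242]
Step 4: x=[7.1127] v=[-0.6963]
Step 5: x=[7.0694] v=[-0.8661]
Step 6: x=[7.0177] v=[-1.0331]
Step 7: x=[6.9579] v=[-1.1968]
Step 8: x=[6.8901] v=[-1.3566]
Step 9: x=[6.8145] v=[-1.5120]
Step 10: x=[6.7314] v=[-1.6624]
Step 11: x=[6.6410] v=[-1.8074]
Step 12: x=[6.5437] v=[-1.9466]
Step 13: x=[6.4397] v=[-2.0794]
Step 14: x=[6.3294] v=[-2.2055]
Step 15: x=[6.2132] v=[-2.3244]
Step 16: x=[6.0914] v=[-2.4358]
Step 17: x=[5.9644] v=[-2.5392]
Step 18: x=[5.8327] v=[-2.6344]
Step 19: x=[5.6967] v=[-2.7210]
Step 20: x=[5.5568] v=[-2.7988]
Step 21: x=[5.4134] v=[-2.8675]
Step 22: x=[5.2671] v=[-2.9269]
Step 23: x=[5.1183] v=[-2.9768]
Step 24: x=[4.9675] v=[-3.0170]
Step 25: x=[4.8151] v=[-3.0474]
Step 26: x=[4.6617] v=[-3.0679]
Step 27: x=[4.5078] v=[-3.0784]
Step 28: x=[4.3539] v=[-3.0789]
Step 29: x=[4.2004] v=[-3.0694]
Step 30: x=[4.0479] v=[-3.0499]
Step 31: x=[3.8969] v=[-3.0205]
Step 32: x=[3.7478] v=[-2.9813]
Step 33: x=[3.6012] v=[-2.9324]
Step 34: x=[3.4575] v=[-2.8740]
Step 35: x=[3.3172] v=[-2.8062]
Step 36: x=[3.1807] v=[-2.7293]
Step 37: x=[3.0485] v=[-2.6435]
Step 38: x=[2.9210] v=[-2.5492]
Step 39: x=[2.7987] v=[-2.4466]
Step 40: x=[2.6819] v=[-2.3360]
Step 41: x=[2.5710] v=[-2.2178]
Step 42: x=[2.4664] v=[-2.0924]
Step 43: x=[2.3684] v=[-1.9602]
Step 44: x=[2.2773] v=[-1.8216]
Step 45: x=[2.1934] v=[-1.6771]
Step 46: x=[2.1170] v=[-1.5272]
Step 47: x=[2.0484] v=[-1.3723]
Step 48: x=[1.9878] v=[-1.2129]
Step 49: x=[1.9353] v=[-1.0496]
Step 50: x=[1.8912] v=[-0.8829]
Step 51: x=[1.8555] v=[-0.7133]
Step 52: x=[1.8284] v=[-0.5414]
Step 53: x=[1.8100] v=[-0.3677]
Step 54: x=[1.8004] v=[-0.1929]
Step 55: x=[1.7995] v=[-0.0174]
Step 56: x=[1.8074] v=[0.1581]
First v>=0 after going negative at step 56, time=2.8000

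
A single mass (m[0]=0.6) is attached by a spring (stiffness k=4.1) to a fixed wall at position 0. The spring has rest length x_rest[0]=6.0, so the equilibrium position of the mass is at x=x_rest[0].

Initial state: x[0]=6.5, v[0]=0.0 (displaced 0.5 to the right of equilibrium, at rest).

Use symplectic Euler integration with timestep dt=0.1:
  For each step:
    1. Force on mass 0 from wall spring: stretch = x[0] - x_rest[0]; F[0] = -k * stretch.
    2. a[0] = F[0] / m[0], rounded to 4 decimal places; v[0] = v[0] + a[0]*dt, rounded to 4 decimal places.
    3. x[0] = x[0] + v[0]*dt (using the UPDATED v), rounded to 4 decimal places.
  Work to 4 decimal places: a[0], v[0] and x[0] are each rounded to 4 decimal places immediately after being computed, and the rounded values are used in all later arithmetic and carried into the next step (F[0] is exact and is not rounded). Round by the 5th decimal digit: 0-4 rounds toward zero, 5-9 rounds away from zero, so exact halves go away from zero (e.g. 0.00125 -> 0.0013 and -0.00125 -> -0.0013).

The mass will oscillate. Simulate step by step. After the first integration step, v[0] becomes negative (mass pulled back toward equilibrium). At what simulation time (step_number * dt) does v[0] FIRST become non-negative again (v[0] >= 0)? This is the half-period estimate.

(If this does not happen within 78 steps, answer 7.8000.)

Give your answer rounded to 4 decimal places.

Step 0: x=[6.5000] v=[0.0000]
Step 1: x=[6.4658] v=[-0.3417]
Step 2: x=[6.3998] v=[-0.6600]
Step 3: x=[6.3065] v=[-0.9332]
Step 4: x=[6.1922] v=[-1.1426]
Step 5: x=[6.0648] v=[-1.2739]
Step 6: x=[5.9330] v=[-1.3182]
Step 7: x=[5.8058] v=[-1.2724]
Step 8: x=[5.6918] v=[-1.1397]
Step 9: x=[5.5989] v=[-0.9291]
Step 10: x=[5.5334] v=[-0.6550]
Step 11: x=[5.4998] v=[-0.3362]
Step 12: x=[5.5004] v=[0.0056]
First v>=0 after going negative at step 12, time=1.2000

Answer: 1.2000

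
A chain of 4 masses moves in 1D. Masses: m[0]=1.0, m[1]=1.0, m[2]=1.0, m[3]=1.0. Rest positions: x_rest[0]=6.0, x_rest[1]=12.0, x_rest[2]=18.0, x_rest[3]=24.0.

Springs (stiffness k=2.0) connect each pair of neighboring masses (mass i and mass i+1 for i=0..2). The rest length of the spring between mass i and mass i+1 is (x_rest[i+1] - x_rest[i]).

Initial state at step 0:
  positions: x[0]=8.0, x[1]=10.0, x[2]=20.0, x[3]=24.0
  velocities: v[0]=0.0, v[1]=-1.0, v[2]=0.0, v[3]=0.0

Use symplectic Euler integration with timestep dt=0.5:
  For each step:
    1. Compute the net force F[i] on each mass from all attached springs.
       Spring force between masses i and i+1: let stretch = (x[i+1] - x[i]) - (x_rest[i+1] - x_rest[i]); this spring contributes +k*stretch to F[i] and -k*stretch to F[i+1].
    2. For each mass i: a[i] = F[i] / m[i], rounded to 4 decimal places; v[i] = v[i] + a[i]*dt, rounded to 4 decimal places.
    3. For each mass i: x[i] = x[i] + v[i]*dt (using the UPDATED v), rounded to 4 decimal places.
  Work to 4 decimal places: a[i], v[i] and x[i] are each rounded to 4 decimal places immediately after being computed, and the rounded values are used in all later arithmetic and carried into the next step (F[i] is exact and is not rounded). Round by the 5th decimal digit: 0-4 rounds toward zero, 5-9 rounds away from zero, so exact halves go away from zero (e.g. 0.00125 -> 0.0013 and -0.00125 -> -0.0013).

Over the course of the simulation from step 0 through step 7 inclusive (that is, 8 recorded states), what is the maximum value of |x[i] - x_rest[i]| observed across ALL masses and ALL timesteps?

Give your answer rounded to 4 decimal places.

Answer: 3.2187

Derivation:
Step 0: x=[8.0000 10.0000 20.0000 24.0000] v=[0.0000 -1.0000 0.0000 0.0000]
Step 1: x=[6.0000 13.5000 17.0000 25.0000] v=[-4.0000 7.0000 -6.0000 2.0000]
Step 2: x=[4.7500 15.0000 16.2500 25.0000] v=[-2.5000 3.0000 -1.5000 0.0000]
Step 3: x=[5.6250 12.0000 19.2500 23.6250] v=[1.7500 -6.0000 6.0000 -2.7500]
Step 4: x=[6.6875 9.4375 20.8125 23.0625] v=[2.1250 -5.1250 3.1250 -1.1250]
Step 5: x=[6.1250 11.1875 17.8125 24.3750] v=[-1.1250 3.5000 -6.0000 2.6250]
Step 6: x=[5.0938 13.7188 14.7813 25.4063] v=[-2.0625 5.0625 -6.0625 2.0625]
Step 7: x=[5.3751 12.4688 16.5313 24.1251] v=[0.5625 -2.5000 3.5000 -2.5625]
Max displacement = 3.2187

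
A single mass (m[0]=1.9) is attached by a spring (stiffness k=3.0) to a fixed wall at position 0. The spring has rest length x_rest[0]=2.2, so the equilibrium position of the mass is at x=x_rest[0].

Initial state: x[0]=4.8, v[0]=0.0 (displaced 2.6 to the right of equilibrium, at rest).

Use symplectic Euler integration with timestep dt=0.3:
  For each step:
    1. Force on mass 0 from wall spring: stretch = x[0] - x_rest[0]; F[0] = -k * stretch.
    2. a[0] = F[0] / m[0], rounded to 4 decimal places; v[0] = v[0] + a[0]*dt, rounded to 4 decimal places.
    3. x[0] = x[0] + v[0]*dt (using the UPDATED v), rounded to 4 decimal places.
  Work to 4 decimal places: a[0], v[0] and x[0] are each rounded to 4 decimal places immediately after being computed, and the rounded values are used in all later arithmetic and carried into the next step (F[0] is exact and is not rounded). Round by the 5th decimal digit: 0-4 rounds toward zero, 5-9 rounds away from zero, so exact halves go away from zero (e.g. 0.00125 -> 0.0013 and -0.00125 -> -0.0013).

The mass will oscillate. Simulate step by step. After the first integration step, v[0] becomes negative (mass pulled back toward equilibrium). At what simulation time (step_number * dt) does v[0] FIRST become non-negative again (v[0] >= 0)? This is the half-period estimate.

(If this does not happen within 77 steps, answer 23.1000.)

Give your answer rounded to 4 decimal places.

Step 0: x=[4.8000] v=[0.0000]
Step 1: x=[4.4305] v=[-1.2316]
Step 2: x=[3.7441] v=[-2.2881]
Step 3: x=[2.8383] v=[-3.0195]
Step 4: x=[1.8418] v=[-3.3218]
Step 5: x=[0.8962] v=[-3.1521]
Step 6: x=[0.1359] v=[-2.5345]
Step 7: x=[-0.3311] v=[-1.5568]
Step 8: x=[-0.4385] v=[-0.3579]
Step 9: x=[-0.1709] v=[0.8919]
First v>=0 after going negative at step 9, time=2.7000

Answer: 2.7000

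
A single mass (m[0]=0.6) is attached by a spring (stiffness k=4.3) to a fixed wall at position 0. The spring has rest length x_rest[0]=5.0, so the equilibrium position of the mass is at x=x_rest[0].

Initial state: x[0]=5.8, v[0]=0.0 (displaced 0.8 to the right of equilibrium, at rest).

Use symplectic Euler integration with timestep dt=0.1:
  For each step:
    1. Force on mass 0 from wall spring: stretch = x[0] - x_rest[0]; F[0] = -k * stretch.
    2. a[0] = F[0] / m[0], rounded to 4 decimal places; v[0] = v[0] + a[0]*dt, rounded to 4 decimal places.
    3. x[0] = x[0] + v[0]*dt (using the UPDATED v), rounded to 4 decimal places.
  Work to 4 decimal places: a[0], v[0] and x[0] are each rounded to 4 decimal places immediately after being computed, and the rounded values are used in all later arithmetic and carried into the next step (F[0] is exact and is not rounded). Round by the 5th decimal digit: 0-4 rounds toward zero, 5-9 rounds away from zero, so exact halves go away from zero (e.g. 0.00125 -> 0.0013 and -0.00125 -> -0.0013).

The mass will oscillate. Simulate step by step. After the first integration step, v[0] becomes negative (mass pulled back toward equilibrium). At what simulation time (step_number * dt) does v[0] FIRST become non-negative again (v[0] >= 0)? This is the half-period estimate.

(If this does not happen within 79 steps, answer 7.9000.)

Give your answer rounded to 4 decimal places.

Step 0: x=[5.8000] v=[0.0000]
Step 1: x=[5.7427] v=[-0.5733]
Step 2: x=[5.6321] v=[-1.1056]
Step 3: x=[5.4762] v=[-1.5586]
Step 4: x=[5.2862] v=[-1.8999]
Step 5: x=[5.0757] v=[-2.1050]
Step 6: x=[4.8598] v=[-2.1593]
Step 7: x=[4.6539] v=[-2.0588]
Step 8: x=[4.4728] v=[-1.8108]
Step 9: x=[4.3295] v=[-1.4330]
Step 10: x=[4.2343] v=[-0.9525]
Step 11: x=[4.1939] v=[-0.4038]
Step 12: x=[4.2113] v=[0.1739]
First v>=0 after going negative at step 12, time=1.2000

Answer: 1.2000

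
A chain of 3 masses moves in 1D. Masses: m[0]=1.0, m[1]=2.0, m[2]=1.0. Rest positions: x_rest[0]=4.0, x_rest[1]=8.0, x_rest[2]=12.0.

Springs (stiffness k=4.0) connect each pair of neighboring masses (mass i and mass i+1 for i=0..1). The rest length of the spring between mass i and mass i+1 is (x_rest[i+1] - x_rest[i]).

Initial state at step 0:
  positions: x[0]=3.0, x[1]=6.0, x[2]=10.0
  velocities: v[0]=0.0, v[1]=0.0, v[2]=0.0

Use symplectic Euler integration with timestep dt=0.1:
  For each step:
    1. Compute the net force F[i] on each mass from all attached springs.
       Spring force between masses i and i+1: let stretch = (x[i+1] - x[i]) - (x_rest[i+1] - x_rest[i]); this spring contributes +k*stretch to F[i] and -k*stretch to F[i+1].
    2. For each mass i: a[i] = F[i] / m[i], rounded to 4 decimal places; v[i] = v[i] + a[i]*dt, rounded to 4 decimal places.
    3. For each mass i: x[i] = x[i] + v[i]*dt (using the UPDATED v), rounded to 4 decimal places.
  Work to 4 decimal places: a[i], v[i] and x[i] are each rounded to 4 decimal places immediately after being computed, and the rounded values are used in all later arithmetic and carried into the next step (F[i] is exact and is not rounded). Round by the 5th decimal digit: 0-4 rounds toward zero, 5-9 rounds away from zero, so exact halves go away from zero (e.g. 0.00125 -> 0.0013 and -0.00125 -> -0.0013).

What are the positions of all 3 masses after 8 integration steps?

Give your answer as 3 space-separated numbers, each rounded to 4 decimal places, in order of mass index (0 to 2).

Answer: 1.9956 6.4384 10.1278

Derivation:
Step 0: x=[3.0000 6.0000 10.0000] v=[0.0000 0.0000 0.0000]
Step 1: x=[2.9600 6.0200 10.0000] v=[-0.4000 0.2000 0.0000]
Step 2: x=[2.8824 6.0584 10.0008] v=[-0.7760 0.3840 0.0080]
Step 3: x=[2.7718 6.1121 10.0039] v=[-1.1056 0.5373 0.0310]
Step 4: x=[2.6349 6.1769 10.0113] v=[-1.3695 0.6476 0.0743]
Step 5: x=[2.4796 6.2475 10.0254] v=[-1.5527 0.7061 0.1405]
Step 6: x=[2.3151 6.3183 10.0483] v=[-1.6455 0.7081 0.2293]
Step 7: x=[2.1507 6.3837 10.0820] v=[-1.6442 0.6535 0.3373]
Step 8: x=[1.9956 6.4384 10.1278] v=[-1.5510 0.5466 0.4580]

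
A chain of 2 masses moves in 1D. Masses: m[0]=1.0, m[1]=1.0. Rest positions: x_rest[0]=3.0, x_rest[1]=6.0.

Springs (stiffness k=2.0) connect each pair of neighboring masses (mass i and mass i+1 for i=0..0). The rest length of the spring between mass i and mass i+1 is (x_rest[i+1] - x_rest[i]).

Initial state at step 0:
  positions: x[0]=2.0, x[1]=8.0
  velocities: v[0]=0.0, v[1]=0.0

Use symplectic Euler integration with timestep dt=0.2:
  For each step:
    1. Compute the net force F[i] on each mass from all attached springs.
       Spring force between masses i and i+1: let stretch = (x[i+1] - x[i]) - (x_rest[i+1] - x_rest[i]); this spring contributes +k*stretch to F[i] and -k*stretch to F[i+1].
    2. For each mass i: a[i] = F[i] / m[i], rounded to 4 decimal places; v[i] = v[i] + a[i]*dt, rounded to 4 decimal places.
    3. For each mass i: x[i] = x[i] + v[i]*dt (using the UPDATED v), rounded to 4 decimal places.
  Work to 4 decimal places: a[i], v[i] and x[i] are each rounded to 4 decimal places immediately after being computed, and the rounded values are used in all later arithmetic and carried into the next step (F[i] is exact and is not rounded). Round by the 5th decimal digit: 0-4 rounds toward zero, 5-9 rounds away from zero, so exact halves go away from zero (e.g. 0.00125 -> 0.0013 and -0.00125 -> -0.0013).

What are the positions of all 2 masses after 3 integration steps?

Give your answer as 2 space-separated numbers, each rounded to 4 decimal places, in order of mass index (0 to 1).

Step 0: x=[2.0000 8.0000] v=[0.0000 0.0000]
Step 1: x=[2.2400 7.7600] v=[1.2000 -1.2000]
Step 2: x=[2.6816 7.3184] v=[2.2080 -2.2080]
Step 3: x=[3.2541 6.7459] v=[2.8627 -2.8627]

Answer: 3.2541 6.7459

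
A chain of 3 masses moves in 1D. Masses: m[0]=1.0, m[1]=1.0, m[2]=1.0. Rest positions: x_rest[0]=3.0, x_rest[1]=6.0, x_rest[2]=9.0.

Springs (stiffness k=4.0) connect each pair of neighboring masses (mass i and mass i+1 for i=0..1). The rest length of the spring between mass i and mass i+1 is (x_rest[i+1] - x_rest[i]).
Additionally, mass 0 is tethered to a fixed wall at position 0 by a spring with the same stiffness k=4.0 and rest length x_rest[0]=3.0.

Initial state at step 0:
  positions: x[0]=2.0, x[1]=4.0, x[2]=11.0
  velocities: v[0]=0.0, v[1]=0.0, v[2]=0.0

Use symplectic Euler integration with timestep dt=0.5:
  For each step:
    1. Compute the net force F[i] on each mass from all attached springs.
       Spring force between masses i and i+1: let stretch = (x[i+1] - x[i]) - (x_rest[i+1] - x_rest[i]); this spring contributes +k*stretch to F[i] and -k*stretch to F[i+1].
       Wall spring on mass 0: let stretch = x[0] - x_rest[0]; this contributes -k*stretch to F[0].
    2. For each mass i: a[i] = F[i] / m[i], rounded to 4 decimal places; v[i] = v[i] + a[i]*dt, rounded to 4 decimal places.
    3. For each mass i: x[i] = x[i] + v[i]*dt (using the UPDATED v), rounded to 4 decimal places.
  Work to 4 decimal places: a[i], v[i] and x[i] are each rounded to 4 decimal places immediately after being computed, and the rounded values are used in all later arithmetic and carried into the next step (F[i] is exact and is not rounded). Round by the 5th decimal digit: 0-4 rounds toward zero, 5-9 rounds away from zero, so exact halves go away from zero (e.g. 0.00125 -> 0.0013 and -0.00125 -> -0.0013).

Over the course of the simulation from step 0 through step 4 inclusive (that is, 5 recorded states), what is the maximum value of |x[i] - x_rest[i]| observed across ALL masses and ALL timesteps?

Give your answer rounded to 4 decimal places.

Step 0: x=[2.0000 4.0000 11.0000] v=[0.0000 0.0000 0.0000]
Step 1: x=[2.0000 9.0000 7.0000] v=[0.0000 10.0000 -8.0000]
Step 2: x=[7.0000 5.0000 8.0000] v=[10.0000 -8.0000 2.0000]
Step 3: x=[3.0000 6.0000 9.0000] v=[-8.0000 2.0000 2.0000]
Step 4: x=[-1.0000 7.0000 10.0000] v=[-8.0000 2.0000 2.0000]
Max displacement = 4.0000

Answer: 4.0000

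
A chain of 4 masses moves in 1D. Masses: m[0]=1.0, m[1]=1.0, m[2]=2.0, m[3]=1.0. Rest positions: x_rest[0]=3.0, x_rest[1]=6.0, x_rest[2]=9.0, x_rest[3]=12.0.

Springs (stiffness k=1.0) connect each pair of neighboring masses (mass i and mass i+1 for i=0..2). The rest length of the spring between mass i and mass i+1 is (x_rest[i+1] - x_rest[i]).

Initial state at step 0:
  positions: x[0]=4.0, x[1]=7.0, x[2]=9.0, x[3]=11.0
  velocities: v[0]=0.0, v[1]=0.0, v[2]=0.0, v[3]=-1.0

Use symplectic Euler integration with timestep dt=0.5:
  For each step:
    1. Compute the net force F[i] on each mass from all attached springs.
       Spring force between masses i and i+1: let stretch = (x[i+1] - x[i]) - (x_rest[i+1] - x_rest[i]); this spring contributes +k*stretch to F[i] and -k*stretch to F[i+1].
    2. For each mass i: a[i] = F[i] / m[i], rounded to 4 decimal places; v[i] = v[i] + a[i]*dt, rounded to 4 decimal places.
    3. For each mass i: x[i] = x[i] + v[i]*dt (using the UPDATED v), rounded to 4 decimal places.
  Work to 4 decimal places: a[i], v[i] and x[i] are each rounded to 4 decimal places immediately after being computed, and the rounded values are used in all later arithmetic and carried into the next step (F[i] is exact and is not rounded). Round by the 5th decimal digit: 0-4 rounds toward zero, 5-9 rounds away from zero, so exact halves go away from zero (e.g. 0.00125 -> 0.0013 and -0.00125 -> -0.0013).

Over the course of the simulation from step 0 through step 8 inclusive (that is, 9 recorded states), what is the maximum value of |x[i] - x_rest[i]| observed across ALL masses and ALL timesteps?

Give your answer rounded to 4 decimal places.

Step 0: x=[4.0000 7.0000 9.0000 11.0000] v=[0.0000 0.0000 0.0000 -1.0000]
Step 1: x=[4.0000 6.7500 9.0000 10.7500] v=[0.0000 -0.5000 0.0000 -0.5000]
Step 2: x=[3.9375 6.3750 8.9375 10.8125] v=[-0.1250 -0.7500 -0.1250 0.1250]
Step 3: x=[3.7344 6.0313 8.7891 11.1563] v=[-0.4063 -0.6875 -0.2969 0.6875]
Step 4: x=[3.3555 5.8028 8.5918 11.6583] v=[-0.7579 -0.4571 -0.3946 1.0039]
Step 5: x=[2.8384 5.6597 8.4292 12.1437] v=[-1.0343 -0.2863 -0.3252 0.9707]
Step 6: x=[2.2766 5.5036 8.3847 12.4505] v=[-1.1237 -0.3122 -0.0890 0.6135]
Step 7: x=[1.7715 5.2610 8.4883 12.4908] v=[-1.0102 -0.4852 0.2072 0.0806]
Step 8: x=[1.3888 4.9529 8.6888 12.2805] v=[-0.7655 -0.6163 0.4010 -0.4207]
Max displacement = 1.6112

Answer: 1.6112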